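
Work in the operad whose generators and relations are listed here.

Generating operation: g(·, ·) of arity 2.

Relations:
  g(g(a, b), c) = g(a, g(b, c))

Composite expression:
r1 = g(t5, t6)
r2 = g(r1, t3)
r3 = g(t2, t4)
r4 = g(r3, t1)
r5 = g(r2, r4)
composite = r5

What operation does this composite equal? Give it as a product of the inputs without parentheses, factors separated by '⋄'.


t5 ⋄ t6 ⋄ t3 ⋄ t2 ⋄ t4 ⋄ t1

Every regrouping of g is equal, so read the t-inputs in written order.
g(t5, t6) spells out as t5 ⋄ t6
g(g(t5, t6), t3) spells out as t5 ⋄ t6 ⋄ t3
g(t2, t4) spells out as t2 ⋄ t4
g(g(t2, t4), t1) spells out as t2 ⋄ t4 ⋄ t1
g(g(g(t5, t6), t3), g(g(t2, t4), t1)) spells out as t5 ⋄ t6 ⋄ t3 ⋄ t2 ⋄ t4 ⋄ t1


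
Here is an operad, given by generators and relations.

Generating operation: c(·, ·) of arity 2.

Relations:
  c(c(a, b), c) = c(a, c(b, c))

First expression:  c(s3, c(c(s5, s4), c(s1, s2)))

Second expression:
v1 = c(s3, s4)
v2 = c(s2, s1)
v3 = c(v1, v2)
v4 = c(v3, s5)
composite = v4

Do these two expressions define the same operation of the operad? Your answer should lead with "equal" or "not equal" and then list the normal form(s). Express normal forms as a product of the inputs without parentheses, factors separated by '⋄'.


not equal: they reduce to s3 ⋄ s5 ⋄ s4 ⋄ s1 ⋄ s2 and s3 ⋄ s4 ⋄ s2 ⋄ s1 ⋄ s5

In normal form, the first expression is s3 ⋄ s5 ⋄ s4 ⋄ s1 ⋄ s2
In normal form, the second expression is s3 ⋄ s4 ⋄ s2 ⋄ s1 ⋄ s5
No match — not equal.


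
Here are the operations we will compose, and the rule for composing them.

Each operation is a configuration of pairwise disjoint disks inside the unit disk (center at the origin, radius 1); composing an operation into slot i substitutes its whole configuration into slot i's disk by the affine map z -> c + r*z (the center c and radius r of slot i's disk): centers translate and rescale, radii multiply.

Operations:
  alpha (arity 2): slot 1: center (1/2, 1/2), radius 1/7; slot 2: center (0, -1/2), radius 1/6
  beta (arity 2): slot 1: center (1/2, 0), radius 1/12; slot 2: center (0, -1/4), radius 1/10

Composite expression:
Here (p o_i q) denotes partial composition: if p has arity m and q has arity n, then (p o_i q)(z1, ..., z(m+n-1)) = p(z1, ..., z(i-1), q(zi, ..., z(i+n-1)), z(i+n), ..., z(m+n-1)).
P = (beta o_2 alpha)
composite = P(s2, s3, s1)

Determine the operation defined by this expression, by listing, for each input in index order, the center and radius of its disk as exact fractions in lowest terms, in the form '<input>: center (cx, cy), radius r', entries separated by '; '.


Only the slot chain above each s matters under beta; compose those maps.
tracing s2 down its 1-map path: center (1/2, 0), radius 1/12
tracing s3 down its 2-map path: center (1/20, -1/5), radius 1/70
tracing s1 down its 2-map path: center (0, -3/10), radius 1/60

s1: center (0, -3/10), radius 1/60; s2: center (1/2, 0), radius 1/12; s3: center (1/20, -1/5), radius 1/70


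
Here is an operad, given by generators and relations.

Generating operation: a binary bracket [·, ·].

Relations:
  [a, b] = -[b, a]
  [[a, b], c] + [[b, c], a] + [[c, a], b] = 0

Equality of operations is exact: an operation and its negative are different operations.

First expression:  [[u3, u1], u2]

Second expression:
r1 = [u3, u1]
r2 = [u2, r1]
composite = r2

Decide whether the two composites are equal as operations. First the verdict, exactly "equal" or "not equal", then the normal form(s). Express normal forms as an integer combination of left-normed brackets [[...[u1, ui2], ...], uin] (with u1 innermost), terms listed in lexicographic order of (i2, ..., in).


not equal; first: -[[u1, u3], u2]; second: [[u1, u3], u2]

Reducing the first expression gives -[[u1, u3], u2]
Reducing the second expression gives [[u1, u3], u2]
No match — not equal.


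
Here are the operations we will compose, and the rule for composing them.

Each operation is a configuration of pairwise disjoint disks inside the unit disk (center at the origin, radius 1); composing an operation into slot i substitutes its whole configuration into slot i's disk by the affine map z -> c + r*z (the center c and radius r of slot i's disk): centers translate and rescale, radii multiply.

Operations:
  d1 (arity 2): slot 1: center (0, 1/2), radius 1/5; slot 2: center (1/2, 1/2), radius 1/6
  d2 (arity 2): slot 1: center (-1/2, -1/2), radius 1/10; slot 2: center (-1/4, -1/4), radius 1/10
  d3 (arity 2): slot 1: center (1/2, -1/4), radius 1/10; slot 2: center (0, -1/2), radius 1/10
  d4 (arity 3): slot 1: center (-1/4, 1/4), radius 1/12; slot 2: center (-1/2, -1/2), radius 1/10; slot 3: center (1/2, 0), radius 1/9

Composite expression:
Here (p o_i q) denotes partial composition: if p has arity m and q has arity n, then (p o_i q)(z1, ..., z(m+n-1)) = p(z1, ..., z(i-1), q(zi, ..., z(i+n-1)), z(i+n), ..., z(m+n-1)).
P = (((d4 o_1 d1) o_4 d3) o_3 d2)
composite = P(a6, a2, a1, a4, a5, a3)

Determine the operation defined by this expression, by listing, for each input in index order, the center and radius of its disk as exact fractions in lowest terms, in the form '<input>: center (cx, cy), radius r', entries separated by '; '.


a1: center (-11/20, -11/20), radius 1/100; a2: center (-5/24, 7/24), radius 1/72; a3: center (1/2, -1/18), radius 1/90; a4: center (-21/40, -21/40), radius 1/100; a5: center (5/9, -1/36), radius 1/90; a6: center (-1/4, 7/24), radius 1/60

Affine substitution under d4: radii multiply and a-centers shift.
tracing a6 down its 2-map path: center (-1/4, 7/24), radius 1/60
tracing a2 down its 2-map path: center (-5/24, 7/24), radius 1/72
tracing a1 down its 2-map path: center (-11/20, -11/20), radius 1/100
tracing a4 down its 2-map path: center (-21/40, -21/40), radius 1/100
tracing a5 down its 2-map path: center (5/9, -1/36), radius 1/90
tracing a3 down its 2-map path: center (1/2, -1/18), radius 1/90


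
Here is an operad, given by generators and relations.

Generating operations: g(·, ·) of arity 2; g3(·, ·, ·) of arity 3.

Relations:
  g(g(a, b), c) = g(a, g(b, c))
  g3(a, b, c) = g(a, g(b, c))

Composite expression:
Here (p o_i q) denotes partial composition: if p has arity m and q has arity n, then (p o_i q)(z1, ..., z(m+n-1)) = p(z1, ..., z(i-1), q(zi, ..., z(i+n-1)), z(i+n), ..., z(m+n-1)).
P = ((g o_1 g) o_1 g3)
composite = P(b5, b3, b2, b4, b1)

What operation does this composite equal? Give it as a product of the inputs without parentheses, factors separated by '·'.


b5 · b3 · b2 · b4 · b1


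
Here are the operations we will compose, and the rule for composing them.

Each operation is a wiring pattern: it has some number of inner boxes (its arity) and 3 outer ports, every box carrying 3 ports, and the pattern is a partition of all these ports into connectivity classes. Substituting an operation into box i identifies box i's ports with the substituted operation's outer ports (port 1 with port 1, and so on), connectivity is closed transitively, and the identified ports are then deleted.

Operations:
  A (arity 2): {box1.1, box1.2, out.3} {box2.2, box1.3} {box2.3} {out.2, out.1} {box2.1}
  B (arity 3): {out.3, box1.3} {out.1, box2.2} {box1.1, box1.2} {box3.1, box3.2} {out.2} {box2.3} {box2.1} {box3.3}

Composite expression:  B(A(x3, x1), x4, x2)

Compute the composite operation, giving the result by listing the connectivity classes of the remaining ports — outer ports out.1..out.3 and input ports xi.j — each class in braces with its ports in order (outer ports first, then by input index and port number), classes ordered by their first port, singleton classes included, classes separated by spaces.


{out.1, x4.2} {out.2} {out.3, x3.1, x3.2} {x1.1} {x1.2, x3.3} {x1.3} {x2.1, x2.2} {x2.3} {x4.1} {x4.3}


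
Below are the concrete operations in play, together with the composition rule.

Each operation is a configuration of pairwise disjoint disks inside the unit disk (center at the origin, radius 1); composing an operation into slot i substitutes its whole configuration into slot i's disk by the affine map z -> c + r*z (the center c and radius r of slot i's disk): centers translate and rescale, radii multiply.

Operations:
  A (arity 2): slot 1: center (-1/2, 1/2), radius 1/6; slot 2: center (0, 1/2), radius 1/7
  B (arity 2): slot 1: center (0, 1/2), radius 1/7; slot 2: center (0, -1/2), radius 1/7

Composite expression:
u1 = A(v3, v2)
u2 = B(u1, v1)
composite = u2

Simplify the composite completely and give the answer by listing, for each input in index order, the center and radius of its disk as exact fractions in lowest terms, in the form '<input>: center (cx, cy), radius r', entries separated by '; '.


v1: center (0, -1/2), radius 1/7; v2: center (0, 4/7), radius 1/49; v3: center (-1/14, 4/7), radius 1/42

Nesting under B composes maps z -> c + r*z down each v-path.
v3: after 2 affine steps, its disk has center (-1/14, 4/7), radius 1/42
v2: after 2 affine steps, its disk has center (0, 4/7), radius 1/49
v1: after 1 affine step, its disk has center (0, -1/2), radius 1/7


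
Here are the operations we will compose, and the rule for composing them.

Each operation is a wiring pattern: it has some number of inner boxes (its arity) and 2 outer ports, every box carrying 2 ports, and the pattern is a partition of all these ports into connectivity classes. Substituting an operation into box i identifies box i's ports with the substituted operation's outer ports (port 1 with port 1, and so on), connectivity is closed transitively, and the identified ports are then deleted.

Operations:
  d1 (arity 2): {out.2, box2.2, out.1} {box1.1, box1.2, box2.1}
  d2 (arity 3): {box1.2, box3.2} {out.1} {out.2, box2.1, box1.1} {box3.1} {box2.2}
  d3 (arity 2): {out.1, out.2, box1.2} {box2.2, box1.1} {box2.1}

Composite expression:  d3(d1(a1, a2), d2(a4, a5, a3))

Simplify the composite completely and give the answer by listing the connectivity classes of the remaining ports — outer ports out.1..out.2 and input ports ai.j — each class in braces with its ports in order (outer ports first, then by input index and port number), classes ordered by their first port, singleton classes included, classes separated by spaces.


{out.1, out.2, a2.2, a4.1, a5.1} {a1.1, a1.2, a2.1} {a3.1} {a3.2, a4.2} {a5.2}


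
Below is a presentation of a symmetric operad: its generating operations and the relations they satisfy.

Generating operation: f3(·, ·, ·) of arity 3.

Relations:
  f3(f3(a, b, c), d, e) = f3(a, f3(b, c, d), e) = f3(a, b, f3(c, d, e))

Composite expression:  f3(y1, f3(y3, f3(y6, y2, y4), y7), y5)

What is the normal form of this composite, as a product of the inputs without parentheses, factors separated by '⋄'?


y1 ⋄ y3 ⋄ y6 ⋄ y2 ⋄ y4 ⋄ y7 ⋄ y5

The f3-tree's shape is irrelevant; the y-reading-order decides.
f3(y6, y2, y4) linearizes to y6 ⋄ y2 ⋄ y4
f3(y3, f3(y6, y2, y4), y7) linearizes to y3 ⋄ y6 ⋄ y2 ⋄ y4 ⋄ y7
f3(y1, f3(y3, f3(y6, y2, y4), y7), y5) linearizes to y1 ⋄ y3 ⋄ y6 ⋄ y2 ⋄ y4 ⋄ y7 ⋄ y5


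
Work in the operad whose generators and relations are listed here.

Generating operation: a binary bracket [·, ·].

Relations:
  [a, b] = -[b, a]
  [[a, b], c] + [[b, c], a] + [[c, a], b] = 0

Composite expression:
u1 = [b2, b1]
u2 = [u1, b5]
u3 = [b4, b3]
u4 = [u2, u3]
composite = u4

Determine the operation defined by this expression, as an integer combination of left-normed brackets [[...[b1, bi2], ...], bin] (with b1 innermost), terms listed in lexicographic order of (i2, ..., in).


[[[[b1, b2], b5], b3], b4] - [[[[b1, b2], b5], b4], b3]

A multilinear Lie element is pinned by b1-initial words (b1 innermost).
Composite bracket: [[[b2, b1], b5], [b4, b3]]
Expanding via [a, b] = ab - ba: 16 signed words (2^4 = 16).
Coefficients come from the b1-initial words:
  sign of b1b2b5b3b4 is +1, so it contributes +[[[[b1, b2], b5], b3], b4]
  sign of b1b2b5b4b3 is -1, so it contributes -[[[[b1, b2], b5], b4], b3]


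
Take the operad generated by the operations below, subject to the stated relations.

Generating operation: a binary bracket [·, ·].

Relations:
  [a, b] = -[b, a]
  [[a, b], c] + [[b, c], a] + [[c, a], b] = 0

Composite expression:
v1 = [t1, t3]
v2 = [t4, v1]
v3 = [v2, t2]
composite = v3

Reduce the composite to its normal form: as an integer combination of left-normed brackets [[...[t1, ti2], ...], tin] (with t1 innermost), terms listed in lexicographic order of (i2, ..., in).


-[[[t1, t3], t4], t2]

A multilinear Lie element is pinned by t1-initial words (t1 innermost).
Composite bracket: [[t4, [t1, t3]], t2]
Under [a, b] = ab - ba we get 8 signed associative words (2^3 = 8).
The t1-initial words carry the normal form:
  word t1t3t4t2 has sign -1, contributing -[[[t1, t3], t4], t2]


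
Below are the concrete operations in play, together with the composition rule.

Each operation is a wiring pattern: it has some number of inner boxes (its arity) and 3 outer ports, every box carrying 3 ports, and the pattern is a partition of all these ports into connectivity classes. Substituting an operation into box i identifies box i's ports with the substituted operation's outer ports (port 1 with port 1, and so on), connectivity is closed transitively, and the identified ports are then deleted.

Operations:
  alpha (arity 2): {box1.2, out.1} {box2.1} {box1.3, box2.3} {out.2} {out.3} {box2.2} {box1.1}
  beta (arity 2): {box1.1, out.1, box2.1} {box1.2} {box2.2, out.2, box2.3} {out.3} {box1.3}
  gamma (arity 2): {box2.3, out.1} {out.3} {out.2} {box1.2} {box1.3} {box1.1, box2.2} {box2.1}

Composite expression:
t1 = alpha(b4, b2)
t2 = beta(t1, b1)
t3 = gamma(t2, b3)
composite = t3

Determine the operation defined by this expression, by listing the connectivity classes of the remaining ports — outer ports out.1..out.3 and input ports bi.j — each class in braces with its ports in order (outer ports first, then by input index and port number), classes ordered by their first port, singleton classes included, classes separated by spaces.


Treat the ports identified at gamma as solder joints: merge, then drop.
composing alpha on (b4, b2), with out.j its own outer ports: {out.1, b4.2} {out.2} {out.3} {b2.1} {b2.2} {b2.3, b4.3} {b4.1}
composing beta on (b4, b2, b1), with out.j its own outer ports: {out.1, b1.1, b4.2} {out.2, b1.2, b1.3} {out.3} {b2.1} {b2.2} {b2.3, b4.3} {b4.1}
composing gamma on (b4, b2, b1, b3), with out.j its own outer ports: {out.1, b3.3} {out.2} {out.3} {b1.1, b3.2, b4.2} {b1.2, b1.3} {b2.1} {b2.2} {b2.3, b4.3} {b3.1} {b4.1}

{out.1, b3.3} {out.2} {out.3} {b1.1, b3.2, b4.2} {b1.2, b1.3} {b2.1} {b2.2} {b2.3, b4.3} {b3.1} {b4.1}


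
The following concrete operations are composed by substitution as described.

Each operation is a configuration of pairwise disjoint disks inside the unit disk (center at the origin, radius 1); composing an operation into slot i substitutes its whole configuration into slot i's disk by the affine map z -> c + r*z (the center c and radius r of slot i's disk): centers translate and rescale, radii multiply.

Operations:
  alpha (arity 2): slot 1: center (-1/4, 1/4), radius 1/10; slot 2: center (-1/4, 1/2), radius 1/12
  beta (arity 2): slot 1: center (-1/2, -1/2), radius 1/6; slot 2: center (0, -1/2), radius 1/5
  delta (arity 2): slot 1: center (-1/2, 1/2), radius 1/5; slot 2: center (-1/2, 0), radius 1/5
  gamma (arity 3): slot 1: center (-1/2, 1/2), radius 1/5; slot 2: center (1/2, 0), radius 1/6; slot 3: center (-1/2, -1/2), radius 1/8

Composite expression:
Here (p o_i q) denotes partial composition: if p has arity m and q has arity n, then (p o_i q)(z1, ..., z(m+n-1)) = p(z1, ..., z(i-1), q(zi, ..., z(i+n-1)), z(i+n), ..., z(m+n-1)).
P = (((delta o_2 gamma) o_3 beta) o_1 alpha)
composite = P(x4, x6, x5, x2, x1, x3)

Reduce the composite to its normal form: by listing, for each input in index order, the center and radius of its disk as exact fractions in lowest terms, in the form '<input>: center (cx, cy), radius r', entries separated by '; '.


Below delta, radii multiply path by path; the x-disk centers shift.
x4: after 2 affine steps, its disk has center (-11/20, 11/20), radius 1/50
x6: after 2 affine steps, its disk has center (-11/20, 3/5), radius 1/60
x5: after 2 affine steps, its disk has center (-3/5, 1/10), radius 1/25
x2: after 3 affine steps, its disk has center (-5/12, -1/60), radius 1/180
x1: after 3 affine steps, its disk has center (-2/5, -1/60), radius 1/150
x3: after 2 affine steps, its disk has center (-3/5, -1/10), radius 1/40

x1: center (-2/5, -1/60), radius 1/150; x2: center (-5/12, -1/60), radius 1/180; x3: center (-3/5, -1/10), radius 1/40; x4: center (-11/20, 11/20), radius 1/50; x5: center (-3/5, 1/10), radius 1/25; x6: center (-11/20, 3/5), radius 1/60


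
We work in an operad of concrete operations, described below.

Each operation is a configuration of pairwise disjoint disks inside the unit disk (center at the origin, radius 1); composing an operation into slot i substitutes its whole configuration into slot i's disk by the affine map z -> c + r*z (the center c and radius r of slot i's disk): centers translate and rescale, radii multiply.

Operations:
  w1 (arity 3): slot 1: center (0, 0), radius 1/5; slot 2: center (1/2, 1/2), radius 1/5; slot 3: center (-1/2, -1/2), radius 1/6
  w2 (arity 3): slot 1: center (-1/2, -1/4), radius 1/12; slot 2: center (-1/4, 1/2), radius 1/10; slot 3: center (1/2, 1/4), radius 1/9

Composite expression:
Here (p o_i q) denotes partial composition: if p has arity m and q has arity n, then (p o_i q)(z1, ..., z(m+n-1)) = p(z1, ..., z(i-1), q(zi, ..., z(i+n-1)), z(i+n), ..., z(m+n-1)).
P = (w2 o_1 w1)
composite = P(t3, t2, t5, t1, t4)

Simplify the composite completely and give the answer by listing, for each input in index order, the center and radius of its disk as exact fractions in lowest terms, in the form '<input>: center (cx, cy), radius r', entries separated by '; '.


t1: center (-1/4, 1/2), radius 1/10; t2: center (-11/24, -5/24), radius 1/60; t3: center (-1/2, -1/4), radius 1/60; t4: center (1/2, 1/4), radius 1/9; t5: center (-13/24, -7/24), radius 1/72

Affine substitution under w2: radii multiply and t-centers shift.
t3: after 2 affine steps, its disk has center (-1/2, -1/4), radius 1/60
t2: after 2 affine steps, its disk has center (-11/24, -5/24), radius 1/60
t5: after 2 affine steps, its disk has center (-13/24, -7/24), radius 1/72
t1: after 1 affine step, its disk has center (-1/4, 1/2), radius 1/10
t4: after 1 affine step, its disk has center (1/2, 1/4), radius 1/9


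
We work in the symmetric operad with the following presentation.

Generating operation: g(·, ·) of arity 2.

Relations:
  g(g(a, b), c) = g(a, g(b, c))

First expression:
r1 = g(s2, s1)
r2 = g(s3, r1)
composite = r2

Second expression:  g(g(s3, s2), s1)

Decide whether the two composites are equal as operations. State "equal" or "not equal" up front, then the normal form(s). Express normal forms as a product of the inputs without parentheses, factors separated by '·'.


equal: each reduces to s3 · s2 · s1


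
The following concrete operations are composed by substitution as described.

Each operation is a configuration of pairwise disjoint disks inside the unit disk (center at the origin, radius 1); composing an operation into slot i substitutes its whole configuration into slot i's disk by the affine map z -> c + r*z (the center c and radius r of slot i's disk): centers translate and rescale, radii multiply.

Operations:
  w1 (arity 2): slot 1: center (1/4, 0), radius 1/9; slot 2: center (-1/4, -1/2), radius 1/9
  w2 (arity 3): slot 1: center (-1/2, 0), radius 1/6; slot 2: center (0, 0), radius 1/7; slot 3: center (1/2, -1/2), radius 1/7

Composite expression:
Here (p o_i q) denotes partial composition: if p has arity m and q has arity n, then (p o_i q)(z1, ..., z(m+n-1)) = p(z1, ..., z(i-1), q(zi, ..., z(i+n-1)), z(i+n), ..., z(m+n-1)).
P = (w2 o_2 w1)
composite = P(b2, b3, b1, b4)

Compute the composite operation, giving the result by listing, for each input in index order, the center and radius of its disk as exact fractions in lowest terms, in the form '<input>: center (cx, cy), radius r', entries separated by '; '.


b1: center (-1/28, -1/14), radius 1/63; b2: center (-1/2, 0), radius 1/6; b3: center (1/28, 0), radius 1/63; b4: center (1/2, -1/2), radius 1/7

Each b-disk chains the slot maps above it in w2; radii multiply.
b2: after 1 affine step, its disk has center (-1/2, 0), radius 1/6
b3: after 2 affine steps, its disk has center (1/28, 0), radius 1/63
b1: after 2 affine steps, its disk has center (-1/28, -1/14), radius 1/63
b4: after 1 affine step, its disk has center (1/2, -1/2), radius 1/7


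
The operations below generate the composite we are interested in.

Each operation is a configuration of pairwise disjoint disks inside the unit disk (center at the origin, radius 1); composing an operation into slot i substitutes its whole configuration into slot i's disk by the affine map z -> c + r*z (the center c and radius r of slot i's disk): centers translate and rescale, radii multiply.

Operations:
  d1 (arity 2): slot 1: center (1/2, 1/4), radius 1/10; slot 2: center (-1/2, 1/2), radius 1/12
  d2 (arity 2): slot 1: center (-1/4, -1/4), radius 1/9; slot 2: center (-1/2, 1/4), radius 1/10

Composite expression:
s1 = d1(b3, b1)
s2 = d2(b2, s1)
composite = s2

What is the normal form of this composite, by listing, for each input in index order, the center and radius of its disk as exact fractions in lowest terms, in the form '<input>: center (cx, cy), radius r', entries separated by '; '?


b1: center (-11/20, 3/10), radius 1/120; b2: center (-1/4, -1/4), radius 1/9; b3: center (-9/20, 11/40), radius 1/100


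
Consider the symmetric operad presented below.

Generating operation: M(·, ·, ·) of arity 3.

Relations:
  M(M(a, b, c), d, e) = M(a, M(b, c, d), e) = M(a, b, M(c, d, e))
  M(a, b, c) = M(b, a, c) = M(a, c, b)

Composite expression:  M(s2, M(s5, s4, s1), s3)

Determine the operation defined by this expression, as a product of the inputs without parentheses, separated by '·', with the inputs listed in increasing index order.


s1 · s2 · s3 · s4 · s5


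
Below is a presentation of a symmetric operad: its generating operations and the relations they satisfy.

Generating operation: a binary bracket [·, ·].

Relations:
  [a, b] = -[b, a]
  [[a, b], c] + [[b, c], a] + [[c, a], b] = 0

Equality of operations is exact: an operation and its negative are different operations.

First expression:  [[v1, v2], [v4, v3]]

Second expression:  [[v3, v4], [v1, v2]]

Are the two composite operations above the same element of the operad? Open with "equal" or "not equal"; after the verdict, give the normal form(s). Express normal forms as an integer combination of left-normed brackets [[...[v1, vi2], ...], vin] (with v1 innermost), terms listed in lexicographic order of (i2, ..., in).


The first composite normalizes to -[[[v1, v2], v3], v4] + [[[v1, v2], v4], v3]
The second composite normalizes to -[[[v1, v2], v3], v4] + [[[v1, v2], v4], v3]
The forms coincide; equal.

equal; the common form is -[[[v1, v2], v3], v4] + [[[v1, v2], v4], v3]


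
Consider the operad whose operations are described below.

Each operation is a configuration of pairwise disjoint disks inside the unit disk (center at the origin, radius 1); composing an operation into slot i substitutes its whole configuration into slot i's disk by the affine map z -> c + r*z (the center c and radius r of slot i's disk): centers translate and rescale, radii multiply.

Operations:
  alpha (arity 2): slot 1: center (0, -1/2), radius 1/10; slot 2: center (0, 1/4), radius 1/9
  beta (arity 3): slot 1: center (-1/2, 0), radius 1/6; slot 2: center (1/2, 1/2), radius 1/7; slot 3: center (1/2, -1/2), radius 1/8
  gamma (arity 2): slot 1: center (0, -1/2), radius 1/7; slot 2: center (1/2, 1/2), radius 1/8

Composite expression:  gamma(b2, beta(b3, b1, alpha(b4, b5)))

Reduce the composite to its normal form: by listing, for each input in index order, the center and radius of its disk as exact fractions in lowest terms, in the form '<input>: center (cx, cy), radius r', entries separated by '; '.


b1: center (9/16, 9/16), radius 1/56; b2: center (0, -1/2), radius 1/7; b3: center (7/16, 1/2), radius 1/48; b4: center (9/16, 55/128), radius 1/640; b5: center (9/16, 113/256), radius 1/576


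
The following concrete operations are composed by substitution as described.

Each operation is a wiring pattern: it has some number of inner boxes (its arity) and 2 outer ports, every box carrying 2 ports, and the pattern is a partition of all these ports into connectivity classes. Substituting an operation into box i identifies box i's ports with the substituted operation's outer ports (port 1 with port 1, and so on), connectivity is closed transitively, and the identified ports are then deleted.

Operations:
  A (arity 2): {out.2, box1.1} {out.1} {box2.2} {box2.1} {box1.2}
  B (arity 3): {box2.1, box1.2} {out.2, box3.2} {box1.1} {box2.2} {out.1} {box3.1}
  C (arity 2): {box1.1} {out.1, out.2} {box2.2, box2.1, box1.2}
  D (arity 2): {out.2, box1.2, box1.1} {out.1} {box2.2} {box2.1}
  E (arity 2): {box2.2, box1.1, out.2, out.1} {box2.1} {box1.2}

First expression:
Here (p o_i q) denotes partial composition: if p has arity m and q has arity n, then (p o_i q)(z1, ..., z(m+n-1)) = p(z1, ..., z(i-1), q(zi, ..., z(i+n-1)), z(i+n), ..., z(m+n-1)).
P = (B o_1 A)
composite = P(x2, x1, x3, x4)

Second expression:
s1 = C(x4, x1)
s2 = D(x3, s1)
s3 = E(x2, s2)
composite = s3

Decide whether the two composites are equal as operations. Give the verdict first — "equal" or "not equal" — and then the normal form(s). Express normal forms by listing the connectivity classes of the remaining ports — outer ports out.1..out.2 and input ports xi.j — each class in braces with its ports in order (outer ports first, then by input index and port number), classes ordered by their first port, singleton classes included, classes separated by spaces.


Reducing the first expression gives {out.1} {out.2, x4.2} {x1.1} {x1.2} {x2.1, x3.1} {x2.2} {x3.2} {x4.1}
Reducing the second expression gives {out.1, out.2, x2.1, x3.1, x3.2} {x1.1, x1.2, x4.2} {x2.2} {x4.1}
The forms do not match — not equal.

not equal: they reduce to {out.1} {out.2, x4.2} {x1.1} {x1.2} {x2.1, x3.1} {x2.2} {x3.2} {x4.1} and {out.1, out.2, x2.1, x3.1, x3.2} {x1.1, x1.2, x4.2} {x2.2} {x4.1}


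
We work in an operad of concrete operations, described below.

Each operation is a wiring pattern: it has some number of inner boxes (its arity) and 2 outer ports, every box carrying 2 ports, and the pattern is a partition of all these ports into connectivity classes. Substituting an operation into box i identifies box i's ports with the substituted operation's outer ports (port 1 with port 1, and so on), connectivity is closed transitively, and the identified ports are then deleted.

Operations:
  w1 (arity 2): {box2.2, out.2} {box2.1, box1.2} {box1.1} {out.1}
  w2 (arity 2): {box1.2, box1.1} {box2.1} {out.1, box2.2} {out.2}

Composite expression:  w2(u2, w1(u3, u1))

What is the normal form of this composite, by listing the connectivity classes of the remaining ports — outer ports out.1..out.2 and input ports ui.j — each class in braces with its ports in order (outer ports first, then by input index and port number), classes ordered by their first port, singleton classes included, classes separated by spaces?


{out.1, u1.2} {out.2} {u1.1, u3.2} {u2.1, u2.2} {u3.1}

Substituting into w2 glues patterns; closure does the rest.
composing w1 on (u3, u1), with out.j its own outer ports: {out.1} {out.2, u1.2} {u1.1, u3.2} {u3.1}
composing w2 on (u2, u3, u1), with out.j its own outer ports: {out.1, u1.2} {out.2} {u1.1, u3.2} {u2.1, u2.2} {u3.1}


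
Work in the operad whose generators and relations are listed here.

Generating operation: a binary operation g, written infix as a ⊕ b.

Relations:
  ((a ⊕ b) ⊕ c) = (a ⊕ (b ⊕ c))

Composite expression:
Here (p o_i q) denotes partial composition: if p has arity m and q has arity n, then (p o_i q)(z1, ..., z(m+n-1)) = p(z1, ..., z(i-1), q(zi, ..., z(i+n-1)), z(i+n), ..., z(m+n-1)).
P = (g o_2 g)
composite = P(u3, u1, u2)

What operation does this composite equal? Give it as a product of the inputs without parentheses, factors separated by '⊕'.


u3 ⊕ u1 ⊕ u2


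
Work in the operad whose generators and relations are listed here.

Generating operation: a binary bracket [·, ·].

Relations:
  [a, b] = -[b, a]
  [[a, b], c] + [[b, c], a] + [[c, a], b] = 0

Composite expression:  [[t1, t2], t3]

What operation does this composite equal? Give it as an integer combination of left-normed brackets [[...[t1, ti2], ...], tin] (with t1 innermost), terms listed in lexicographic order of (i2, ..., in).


[[t1, t2], t3]

Skip Jacobi rewriting: expand, keep t1-initial words, read off terms.
Composite bracket: [[t1, t2], t3]
Each bracket splits as ab - ba, giving 4 signed words (2^2 = 4).
Collect the words opening with t1:
  t1t2t3 (sign +1) contributes +[[t1, t2], t3]


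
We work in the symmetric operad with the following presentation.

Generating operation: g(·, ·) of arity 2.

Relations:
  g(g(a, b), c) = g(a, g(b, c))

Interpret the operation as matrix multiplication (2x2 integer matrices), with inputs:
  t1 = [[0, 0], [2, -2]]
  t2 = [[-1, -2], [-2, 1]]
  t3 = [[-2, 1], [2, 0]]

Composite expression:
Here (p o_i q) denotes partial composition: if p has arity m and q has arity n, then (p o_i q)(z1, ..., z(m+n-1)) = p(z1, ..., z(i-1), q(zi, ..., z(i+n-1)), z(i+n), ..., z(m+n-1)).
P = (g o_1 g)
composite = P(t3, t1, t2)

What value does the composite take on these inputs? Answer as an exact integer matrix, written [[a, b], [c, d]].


[[2, -6], [0, 0]]

g(t3, t1) = [[2, -2], [0, 0]]
g(g(t3, t1), t2) = [[2, -6], [0, 0]]


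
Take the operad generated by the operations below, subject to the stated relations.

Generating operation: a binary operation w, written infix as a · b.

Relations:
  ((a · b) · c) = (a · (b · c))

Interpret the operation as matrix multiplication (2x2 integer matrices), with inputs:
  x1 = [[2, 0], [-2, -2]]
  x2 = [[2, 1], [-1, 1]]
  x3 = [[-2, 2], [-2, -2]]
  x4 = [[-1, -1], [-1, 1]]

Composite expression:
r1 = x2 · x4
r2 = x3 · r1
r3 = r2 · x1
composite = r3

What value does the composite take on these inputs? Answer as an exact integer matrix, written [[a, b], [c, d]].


[[0, -12], [16, 4]]

(x2 · x4) = [[-3, -1], [0, 2]]
(x3 · (x2 · x4)) = [[6, 6], [6, -2]]
((x3 · (x2 · x4)) · x1) = [[0, -12], [16, 4]]


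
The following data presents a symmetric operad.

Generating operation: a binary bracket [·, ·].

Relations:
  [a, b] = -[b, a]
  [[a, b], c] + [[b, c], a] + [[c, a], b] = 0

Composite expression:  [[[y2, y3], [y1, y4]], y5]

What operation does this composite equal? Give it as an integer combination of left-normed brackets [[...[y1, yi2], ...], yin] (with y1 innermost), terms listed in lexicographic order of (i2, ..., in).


In the tensor algebra, words opening y1 carry the y1-anchored form.
Composite bracket: [[[y2, y3], [y1, y4]], y5]
Each bracket splits as ab - ba, giving 16 signed words (2^4 = 16).
Collect the words opening with y1:
  the word y1y4y2y3y5 carries sign -1 and contributes -[[[[y1, y4], y2], y3], y5]
  the word y1y4y3y2y5 carries sign +1 and contributes +[[[[y1, y4], y3], y2], y5]

-[[[[y1, y4], y2], y3], y5] + [[[[y1, y4], y3], y2], y5]


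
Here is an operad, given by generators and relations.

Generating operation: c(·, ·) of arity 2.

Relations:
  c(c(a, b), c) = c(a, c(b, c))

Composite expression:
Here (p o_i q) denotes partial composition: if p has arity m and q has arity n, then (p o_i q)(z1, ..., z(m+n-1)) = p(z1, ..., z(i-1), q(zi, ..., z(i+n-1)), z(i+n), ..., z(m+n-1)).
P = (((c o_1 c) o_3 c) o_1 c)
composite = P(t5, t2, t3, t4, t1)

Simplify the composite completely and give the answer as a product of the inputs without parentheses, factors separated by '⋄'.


t5 ⋄ t2 ⋄ t3 ⋄ t4 ⋄ t1

All parenthesizations of c agree; list the t-inputs left to right.
c(t5, t2) linearizes to t5 ⋄ t2
c(c(t5, t2), t3) linearizes to t5 ⋄ t2 ⋄ t3
c(t4, t1) linearizes to t4 ⋄ t1
c(c(c(t5, t2), t3), c(t4, t1)) linearizes to t5 ⋄ t2 ⋄ t3 ⋄ t4 ⋄ t1


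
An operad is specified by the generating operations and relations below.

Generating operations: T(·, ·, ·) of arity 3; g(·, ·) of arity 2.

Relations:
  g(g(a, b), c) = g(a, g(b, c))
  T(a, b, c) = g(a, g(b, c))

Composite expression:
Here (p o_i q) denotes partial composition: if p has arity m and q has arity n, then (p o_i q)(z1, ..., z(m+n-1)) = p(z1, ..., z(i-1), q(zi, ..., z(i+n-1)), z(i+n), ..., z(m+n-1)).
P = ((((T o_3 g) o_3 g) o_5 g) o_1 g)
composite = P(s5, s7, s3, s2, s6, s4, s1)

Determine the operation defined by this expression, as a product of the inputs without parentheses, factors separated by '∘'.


Associativity of T dissolves the nesting; only the s-input order survives.
g(s5, s7) collapses to s5 ∘ s7
g(s2, s6) collapses to s2 ∘ s6
g(s4, s1) collapses to s4 ∘ s1
g(g(s2, s6), g(s4, s1)) collapses to s2 ∘ s6 ∘ s4 ∘ s1
T(g(s5, s7), s3, g(g(s2, s6), g(s4, s1))) collapses to s5 ∘ s7 ∘ s3 ∘ s2 ∘ s6 ∘ s4 ∘ s1

s5 ∘ s7 ∘ s3 ∘ s2 ∘ s6 ∘ s4 ∘ s1


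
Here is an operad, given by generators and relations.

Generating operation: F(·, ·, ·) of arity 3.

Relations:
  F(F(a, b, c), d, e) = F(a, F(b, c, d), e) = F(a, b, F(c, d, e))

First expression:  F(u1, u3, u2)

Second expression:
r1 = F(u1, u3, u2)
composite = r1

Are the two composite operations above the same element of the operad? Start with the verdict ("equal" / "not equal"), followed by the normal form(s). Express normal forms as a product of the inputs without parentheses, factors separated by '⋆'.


The first composite normalizes to u1 ⋆ u3 ⋆ u2
The second composite normalizes to u1 ⋆ u3 ⋆ u2
Both agree, so they are equal.

equal; the common form is u1 ⋆ u3 ⋆ u2


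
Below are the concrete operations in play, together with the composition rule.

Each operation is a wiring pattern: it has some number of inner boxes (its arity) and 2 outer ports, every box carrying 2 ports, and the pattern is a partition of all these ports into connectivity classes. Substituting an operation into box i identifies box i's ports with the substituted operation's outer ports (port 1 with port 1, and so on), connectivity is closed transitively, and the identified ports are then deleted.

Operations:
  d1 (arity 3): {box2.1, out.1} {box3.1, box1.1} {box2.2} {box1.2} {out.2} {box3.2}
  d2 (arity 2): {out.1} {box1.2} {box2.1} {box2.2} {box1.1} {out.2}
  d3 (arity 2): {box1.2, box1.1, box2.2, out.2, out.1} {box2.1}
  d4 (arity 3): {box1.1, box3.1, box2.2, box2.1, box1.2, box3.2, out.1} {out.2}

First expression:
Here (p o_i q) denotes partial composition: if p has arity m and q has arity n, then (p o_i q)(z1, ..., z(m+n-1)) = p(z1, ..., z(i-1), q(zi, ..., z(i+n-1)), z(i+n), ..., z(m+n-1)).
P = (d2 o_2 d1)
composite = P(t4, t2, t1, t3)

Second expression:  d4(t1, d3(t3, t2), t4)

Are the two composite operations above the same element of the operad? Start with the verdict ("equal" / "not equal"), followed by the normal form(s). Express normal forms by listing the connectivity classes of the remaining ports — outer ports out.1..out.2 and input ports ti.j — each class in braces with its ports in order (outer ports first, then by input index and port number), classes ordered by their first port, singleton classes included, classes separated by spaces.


The first expression reduces to {out.1} {out.2} {t1.1} {t1.2} {t2.1, t3.1} {t2.2} {t3.2} {t4.1} {t4.2}
The second expression reduces to {out.1, t1.1, t1.2, t2.2, t3.1, t3.2, t4.1, t4.2} {out.2} {t2.1}
The forms do not match — not equal.

not equal; first: {out.1} {out.2} {t1.1} {t1.2} {t2.1, t3.1} {t2.2} {t3.2} {t4.1} {t4.2}; second: {out.1, t1.1, t1.2, t2.2, t3.1, t3.2, t4.1, t4.2} {out.2} {t2.1}


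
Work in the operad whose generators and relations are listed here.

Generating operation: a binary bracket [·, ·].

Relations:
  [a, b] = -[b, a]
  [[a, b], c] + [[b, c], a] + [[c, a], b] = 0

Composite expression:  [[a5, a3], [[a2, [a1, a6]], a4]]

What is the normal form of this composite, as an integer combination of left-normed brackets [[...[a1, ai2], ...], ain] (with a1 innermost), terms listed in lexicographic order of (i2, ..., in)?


Antisymmetry and Jacobi reduce to a1-anchored left-normed brackets.
Composite bracket: [[a5, a3], [[a2, [a1, a6]], a4]]
Under [a, b] = ab - ba we get 32 signed associative words (2^5 = 32).
Coefficients come from the a1-initial words:
  the word a1a6a2a4a3a5 carries sign -1 and contributes -[[[[[a1, a6], a2], a4], a3], a5]
  the word a1a6a2a4a5a3 carries sign +1 and contributes +[[[[[a1, a6], a2], a4], a5], a3]

-[[[[[a1, a6], a2], a4], a3], a5] + [[[[[a1, a6], a2], a4], a5], a3]


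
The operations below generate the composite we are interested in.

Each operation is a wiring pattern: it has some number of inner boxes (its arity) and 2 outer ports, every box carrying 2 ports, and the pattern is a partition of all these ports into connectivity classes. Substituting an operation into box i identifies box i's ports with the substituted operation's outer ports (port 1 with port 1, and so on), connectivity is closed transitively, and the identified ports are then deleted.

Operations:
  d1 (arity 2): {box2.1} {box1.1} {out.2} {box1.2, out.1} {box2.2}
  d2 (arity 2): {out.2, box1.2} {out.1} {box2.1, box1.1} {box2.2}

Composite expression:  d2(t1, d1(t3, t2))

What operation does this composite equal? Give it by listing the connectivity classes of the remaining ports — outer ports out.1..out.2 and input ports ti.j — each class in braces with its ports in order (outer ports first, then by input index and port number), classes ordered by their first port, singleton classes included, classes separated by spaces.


{out.1} {out.2, t1.2} {t1.1, t3.2} {t2.1} {t2.2} {t3.1}

Reachability decides: close wires over d2-identified ports.
stage d1: inputs (t3, t2), connectivity {out.1, t3.2} {out.2} {t2.1} {t2.2} {t3.1}, out.j its boundary
stage d2: inputs (t1, t3, t2), connectivity {out.1} {out.2, t1.2} {t1.1, t3.2} {t2.1} {t2.2} {t3.1}, out.j its boundary


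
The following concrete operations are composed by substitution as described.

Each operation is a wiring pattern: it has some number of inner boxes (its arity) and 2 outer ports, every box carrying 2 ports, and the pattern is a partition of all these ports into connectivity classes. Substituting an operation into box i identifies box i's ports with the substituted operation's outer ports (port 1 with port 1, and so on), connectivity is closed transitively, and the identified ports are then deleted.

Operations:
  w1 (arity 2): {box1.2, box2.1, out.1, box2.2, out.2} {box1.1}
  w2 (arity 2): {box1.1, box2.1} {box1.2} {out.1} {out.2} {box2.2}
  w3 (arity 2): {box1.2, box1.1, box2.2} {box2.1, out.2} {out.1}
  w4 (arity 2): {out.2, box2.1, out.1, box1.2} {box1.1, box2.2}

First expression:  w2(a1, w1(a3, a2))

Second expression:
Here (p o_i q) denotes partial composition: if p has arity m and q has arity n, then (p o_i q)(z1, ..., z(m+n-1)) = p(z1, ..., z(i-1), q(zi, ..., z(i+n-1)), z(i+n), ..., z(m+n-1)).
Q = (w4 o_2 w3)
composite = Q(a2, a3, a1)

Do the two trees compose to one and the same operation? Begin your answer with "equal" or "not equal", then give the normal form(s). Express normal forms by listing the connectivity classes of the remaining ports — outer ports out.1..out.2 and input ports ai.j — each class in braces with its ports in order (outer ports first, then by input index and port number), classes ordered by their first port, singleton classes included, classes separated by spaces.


not equal — first {out.1} {out.2} {a1.1, a2.1, a2.2, a3.2} {a1.2} {a3.1}, second {out.1, out.2, a2.2} {a1.1, a2.1} {a1.2, a3.1, a3.2}

Reducing the first expression gives {out.1} {out.2} {a1.1, a2.1, a2.2, a3.2} {a1.2} {a3.1}
Reducing the second expression gives {out.1, out.2, a2.2} {a1.1, a2.1} {a1.2, a3.1, a3.2}
They disagree, so not equal.


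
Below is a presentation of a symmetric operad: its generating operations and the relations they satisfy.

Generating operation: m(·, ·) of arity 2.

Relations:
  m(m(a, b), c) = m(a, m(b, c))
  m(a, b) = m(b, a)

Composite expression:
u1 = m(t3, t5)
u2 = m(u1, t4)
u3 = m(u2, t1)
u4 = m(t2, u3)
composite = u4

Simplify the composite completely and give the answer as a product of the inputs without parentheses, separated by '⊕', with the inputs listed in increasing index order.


t1 ⊕ t2 ⊕ t3 ⊕ t4 ⊕ t5
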